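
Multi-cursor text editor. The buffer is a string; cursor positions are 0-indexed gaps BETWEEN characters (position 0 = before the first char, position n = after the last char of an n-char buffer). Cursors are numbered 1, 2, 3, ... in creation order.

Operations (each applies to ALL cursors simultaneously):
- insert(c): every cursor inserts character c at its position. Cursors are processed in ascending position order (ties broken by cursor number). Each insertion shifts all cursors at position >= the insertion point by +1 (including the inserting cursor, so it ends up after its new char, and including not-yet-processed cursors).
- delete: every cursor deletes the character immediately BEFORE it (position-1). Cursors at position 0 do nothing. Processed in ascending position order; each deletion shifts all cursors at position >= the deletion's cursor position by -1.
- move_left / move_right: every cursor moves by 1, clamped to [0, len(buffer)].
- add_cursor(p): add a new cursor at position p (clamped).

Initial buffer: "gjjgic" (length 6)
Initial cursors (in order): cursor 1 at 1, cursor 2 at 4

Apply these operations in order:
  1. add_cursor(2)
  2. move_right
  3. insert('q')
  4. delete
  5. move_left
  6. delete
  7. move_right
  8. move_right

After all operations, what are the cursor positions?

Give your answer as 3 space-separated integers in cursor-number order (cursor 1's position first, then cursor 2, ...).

After op 1 (add_cursor(2)): buffer="gjjgic" (len 6), cursors c1@1 c3@2 c2@4, authorship ......
After op 2 (move_right): buffer="gjjgic" (len 6), cursors c1@2 c3@3 c2@5, authorship ......
After op 3 (insert('q')): buffer="gjqjqgiqc" (len 9), cursors c1@3 c3@5 c2@8, authorship ..1.3..2.
After op 4 (delete): buffer="gjjgic" (len 6), cursors c1@2 c3@3 c2@5, authorship ......
After op 5 (move_left): buffer="gjjgic" (len 6), cursors c1@1 c3@2 c2@4, authorship ......
After op 6 (delete): buffer="jic" (len 3), cursors c1@0 c3@0 c2@1, authorship ...
After op 7 (move_right): buffer="jic" (len 3), cursors c1@1 c3@1 c2@2, authorship ...
After op 8 (move_right): buffer="jic" (len 3), cursors c1@2 c3@2 c2@3, authorship ...

Answer: 2 3 2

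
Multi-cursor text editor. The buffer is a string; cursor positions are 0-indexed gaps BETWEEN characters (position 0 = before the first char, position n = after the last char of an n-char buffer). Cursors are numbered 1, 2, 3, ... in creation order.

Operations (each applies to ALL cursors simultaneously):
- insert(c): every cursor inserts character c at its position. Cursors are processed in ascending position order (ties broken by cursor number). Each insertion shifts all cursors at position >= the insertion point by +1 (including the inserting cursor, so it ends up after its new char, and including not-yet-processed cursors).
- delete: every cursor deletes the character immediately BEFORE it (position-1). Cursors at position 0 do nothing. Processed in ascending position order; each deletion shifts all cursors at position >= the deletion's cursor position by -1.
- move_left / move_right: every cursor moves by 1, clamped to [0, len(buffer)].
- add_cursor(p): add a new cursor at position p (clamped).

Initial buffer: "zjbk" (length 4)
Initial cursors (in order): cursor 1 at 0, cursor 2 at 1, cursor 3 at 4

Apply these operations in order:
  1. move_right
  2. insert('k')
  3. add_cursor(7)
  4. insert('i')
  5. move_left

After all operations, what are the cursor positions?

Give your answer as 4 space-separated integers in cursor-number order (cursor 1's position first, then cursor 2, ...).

After op 1 (move_right): buffer="zjbk" (len 4), cursors c1@1 c2@2 c3@4, authorship ....
After op 2 (insert('k')): buffer="zkjkbkk" (len 7), cursors c1@2 c2@4 c3@7, authorship .1.2..3
After op 3 (add_cursor(7)): buffer="zkjkbkk" (len 7), cursors c1@2 c2@4 c3@7 c4@7, authorship .1.2..3
After op 4 (insert('i')): buffer="zkijkibkkii" (len 11), cursors c1@3 c2@6 c3@11 c4@11, authorship .11.22..334
After op 5 (move_left): buffer="zkijkibkkii" (len 11), cursors c1@2 c2@5 c3@10 c4@10, authorship .11.22..334

Answer: 2 5 10 10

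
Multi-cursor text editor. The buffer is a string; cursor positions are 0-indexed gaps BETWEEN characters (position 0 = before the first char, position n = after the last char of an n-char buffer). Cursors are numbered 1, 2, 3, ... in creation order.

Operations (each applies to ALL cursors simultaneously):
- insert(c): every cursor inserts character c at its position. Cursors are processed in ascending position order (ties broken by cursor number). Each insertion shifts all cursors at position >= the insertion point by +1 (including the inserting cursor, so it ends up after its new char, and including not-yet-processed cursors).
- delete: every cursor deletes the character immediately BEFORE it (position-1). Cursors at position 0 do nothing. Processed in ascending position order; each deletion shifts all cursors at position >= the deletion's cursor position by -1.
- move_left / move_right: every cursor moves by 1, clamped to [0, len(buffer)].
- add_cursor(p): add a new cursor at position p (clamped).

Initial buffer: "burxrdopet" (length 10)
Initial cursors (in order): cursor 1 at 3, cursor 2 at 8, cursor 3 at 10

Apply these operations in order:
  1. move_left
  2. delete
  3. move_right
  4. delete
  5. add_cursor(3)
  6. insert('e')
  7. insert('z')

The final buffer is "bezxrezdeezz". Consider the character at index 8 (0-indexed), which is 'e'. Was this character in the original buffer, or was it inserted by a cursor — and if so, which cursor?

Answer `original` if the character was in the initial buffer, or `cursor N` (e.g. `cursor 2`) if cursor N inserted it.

After op 1 (move_left): buffer="burxrdopet" (len 10), cursors c1@2 c2@7 c3@9, authorship ..........
After op 2 (delete): buffer="brxrdpt" (len 7), cursors c1@1 c2@5 c3@6, authorship .......
After op 3 (move_right): buffer="brxrdpt" (len 7), cursors c1@2 c2@6 c3@7, authorship .......
After op 4 (delete): buffer="bxrd" (len 4), cursors c1@1 c2@4 c3@4, authorship ....
After op 5 (add_cursor(3)): buffer="bxrd" (len 4), cursors c1@1 c4@3 c2@4 c3@4, authorship ....
After op 6 (insert('e')): buffer="bexredee" (len 8), cursors c1@2 c4@5 c2@8 c3@8, authorship .1..4.23
After op 7 (insert('z')): buffer="bezxrezdeezz" (len 12), cursors c1@3 c4@7 c2@12 c3@12, authorship .11..44.2323
Authorship (.=original, N=cursor N): . 1 1 . . 4 4 . 2 3 2 3
Index 8: author = 2

Answer: cursor 2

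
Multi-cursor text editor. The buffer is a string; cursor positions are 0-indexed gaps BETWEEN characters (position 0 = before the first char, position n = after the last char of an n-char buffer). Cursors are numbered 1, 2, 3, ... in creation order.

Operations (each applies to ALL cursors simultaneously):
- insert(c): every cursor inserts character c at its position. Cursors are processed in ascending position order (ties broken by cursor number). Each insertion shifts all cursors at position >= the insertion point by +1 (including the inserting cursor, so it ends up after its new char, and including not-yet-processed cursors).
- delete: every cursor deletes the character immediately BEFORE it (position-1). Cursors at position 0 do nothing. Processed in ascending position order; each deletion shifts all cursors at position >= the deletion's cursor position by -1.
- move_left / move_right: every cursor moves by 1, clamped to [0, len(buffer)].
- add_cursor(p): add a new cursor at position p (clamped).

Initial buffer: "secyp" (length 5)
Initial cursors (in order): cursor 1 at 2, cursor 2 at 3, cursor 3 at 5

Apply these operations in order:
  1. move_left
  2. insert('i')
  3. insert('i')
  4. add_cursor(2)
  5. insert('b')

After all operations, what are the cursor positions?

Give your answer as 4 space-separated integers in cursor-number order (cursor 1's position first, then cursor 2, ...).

Answer: 5 9 14 3

Derivation:
After op 1 (move_left): buffer="secyp" (len 5), cursors c1@1 c2@2 c3@4, authorship .....
After op 2 (insert('i')): buffer="sieicyip" (len 8), cursors c1@2 c2@4 c3@7, authorship .1.2..3.
After op 3 (insert('i')): buffer="siieiicyiip" (len 11), cursors c1@3 c2@6 c3@10, authorship .11.22..33.
After op 4 (add_cursor(2)): buffer="siieiicyiip" (len 11), cursors c4@2 c1@3 c2@6 c3@10, authorship .11.22..33.
After op 5 (insert('b')): buffer="sibibeiibcyiibp" (len 15), cursors c4@3 c1@5 c2@9 c3@14, authorship .1411.222..333.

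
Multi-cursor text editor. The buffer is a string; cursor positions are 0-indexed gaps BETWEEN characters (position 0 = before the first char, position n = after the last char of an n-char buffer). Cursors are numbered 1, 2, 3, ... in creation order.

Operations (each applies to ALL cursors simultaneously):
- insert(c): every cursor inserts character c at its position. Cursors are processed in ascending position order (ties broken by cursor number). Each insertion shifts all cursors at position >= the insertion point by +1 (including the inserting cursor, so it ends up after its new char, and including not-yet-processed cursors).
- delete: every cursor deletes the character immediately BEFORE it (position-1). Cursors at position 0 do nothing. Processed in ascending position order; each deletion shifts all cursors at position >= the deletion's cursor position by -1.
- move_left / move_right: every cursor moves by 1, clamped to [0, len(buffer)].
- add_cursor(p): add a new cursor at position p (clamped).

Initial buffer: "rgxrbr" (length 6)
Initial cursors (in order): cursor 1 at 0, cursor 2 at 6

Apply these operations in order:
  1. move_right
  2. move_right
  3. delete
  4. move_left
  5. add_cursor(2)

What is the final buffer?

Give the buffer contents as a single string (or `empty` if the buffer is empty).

Answer: rxrb

Derivation:
After op 1 (move_right): buffer="rgxrbr" (len 6), cursors c1@1 c2@6, authorship ......
After op 2 (move_right): buffer="rgxrbr" (len 6), cursors c1@2 c2@6, authorship ......
After op 3 (delete): buffer="rxrb" (len 4), cursors c1@1 c2@4, authorship ....
After op 4 (move_left): buffer="rxrb" (len 4), cursors c1@0 c2@3, authorship ....
After op 5 (add_cursor(2)): buffer="rxrb" (len 4), cursors c1@0 c3@2 c2@3, authorship ....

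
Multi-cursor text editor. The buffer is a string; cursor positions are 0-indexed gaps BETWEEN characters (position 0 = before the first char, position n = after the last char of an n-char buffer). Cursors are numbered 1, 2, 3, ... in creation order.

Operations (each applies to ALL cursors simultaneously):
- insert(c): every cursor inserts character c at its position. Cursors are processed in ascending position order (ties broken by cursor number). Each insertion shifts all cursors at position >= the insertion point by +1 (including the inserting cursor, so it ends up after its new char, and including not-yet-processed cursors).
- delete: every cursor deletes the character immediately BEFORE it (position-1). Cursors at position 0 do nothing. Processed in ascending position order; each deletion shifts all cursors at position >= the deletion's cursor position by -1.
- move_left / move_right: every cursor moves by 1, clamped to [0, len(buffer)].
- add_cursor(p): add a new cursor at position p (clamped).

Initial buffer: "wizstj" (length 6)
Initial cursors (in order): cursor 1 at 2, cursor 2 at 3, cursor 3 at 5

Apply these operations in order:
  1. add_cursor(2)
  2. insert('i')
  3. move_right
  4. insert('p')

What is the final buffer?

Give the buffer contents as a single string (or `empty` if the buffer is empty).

After op 1 (add_cursor(2)): buffer="wizstj" (len 6), cursors c1@2 c4@2 c2@3 c3@5, authorship ......
After op 2 (insert('i')): buffer="wiiizistij" (len 10), cursors c1@4 c4@4 c2@6 c3@9, authorship ..14.2..3.
After op 3 (move_right): buffer="wiiizistij" (len 10), cursors c1@5 c4@5 c2@7 c3@10, authorship ..14.2..3.
After op 4 (insert('p')): buffer="wiiizppisptijp" (len 14), cursors c1@7 c4@7 c2@10 c3@14, authorship ..14.142.2.3.3

Answer: wiiizppisptijp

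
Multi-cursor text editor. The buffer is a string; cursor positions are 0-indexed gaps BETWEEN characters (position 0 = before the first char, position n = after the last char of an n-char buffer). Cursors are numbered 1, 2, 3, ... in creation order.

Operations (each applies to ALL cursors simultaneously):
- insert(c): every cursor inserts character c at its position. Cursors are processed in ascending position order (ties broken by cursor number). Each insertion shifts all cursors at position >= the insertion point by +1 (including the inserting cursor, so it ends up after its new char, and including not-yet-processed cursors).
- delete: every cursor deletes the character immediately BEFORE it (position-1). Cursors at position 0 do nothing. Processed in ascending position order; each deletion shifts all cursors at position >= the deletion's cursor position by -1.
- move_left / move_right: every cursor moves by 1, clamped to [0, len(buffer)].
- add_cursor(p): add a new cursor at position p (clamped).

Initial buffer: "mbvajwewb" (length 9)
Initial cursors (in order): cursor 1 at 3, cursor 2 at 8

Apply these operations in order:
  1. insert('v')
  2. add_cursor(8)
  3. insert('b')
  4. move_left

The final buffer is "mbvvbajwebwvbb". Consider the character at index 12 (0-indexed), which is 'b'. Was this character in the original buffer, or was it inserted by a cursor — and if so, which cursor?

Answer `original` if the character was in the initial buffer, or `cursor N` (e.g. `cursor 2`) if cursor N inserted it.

Answer: cursor 2

Derivation:
After op 1 (insert('v')): buffer="mbvvajwewvb" (len 11), cursors c1@4 c2@10, authorship ...1.....2.
After op 2 (add_cursor(8)): buffer="mbvvajwewvb" (len 11), cursors c1@4 c3@8 c2@10, authorship ...1.....2.
After op 3 (insert('b')): buffer="mbvvbajwebwvbb" (len 14), cursors c1@5 c3@10 c2@13, authorship ...11....3.22.
After op 4 (move_left): buffer="mbvvbajwebwvbb" (len 14), cursors c1@4 c3@9 c2@12, authorship ...11....3.22.
Authorship (.=original, N=cursor N): . . . 1 1 . . . . 3 . 2 2 .
Index 12: author = 2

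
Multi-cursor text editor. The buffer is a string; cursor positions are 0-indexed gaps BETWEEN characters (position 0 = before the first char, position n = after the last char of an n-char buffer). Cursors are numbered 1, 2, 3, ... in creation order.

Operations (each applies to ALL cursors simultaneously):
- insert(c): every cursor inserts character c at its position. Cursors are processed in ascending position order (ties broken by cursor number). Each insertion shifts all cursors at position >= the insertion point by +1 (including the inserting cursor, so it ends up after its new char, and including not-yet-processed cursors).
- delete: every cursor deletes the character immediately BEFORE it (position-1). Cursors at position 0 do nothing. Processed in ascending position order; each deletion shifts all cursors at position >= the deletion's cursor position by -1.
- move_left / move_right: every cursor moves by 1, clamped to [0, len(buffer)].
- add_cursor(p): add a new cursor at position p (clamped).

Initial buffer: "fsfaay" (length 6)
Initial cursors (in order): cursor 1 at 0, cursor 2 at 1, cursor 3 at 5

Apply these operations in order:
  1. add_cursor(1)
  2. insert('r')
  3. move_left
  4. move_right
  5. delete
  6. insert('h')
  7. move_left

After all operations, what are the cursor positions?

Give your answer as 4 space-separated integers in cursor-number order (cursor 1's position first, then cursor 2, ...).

After op 1 (add_cursor(1)): buffer="fsfaay" (len 6), cursors c1@0 c2@1 c4@1 c3@5, authorship ......
After op 2 (insert('r')): buffer="rfrrsfaary" (len 10), cursors c1@1 c2@4 c4@4 c3@9, authorship 1.24....3.
After op 3 (move_left): buffer="rfrrsfaary" (len 10), cursors c1@0 c2@3 c4@3 c3@8, authorship 1.24....3.
After op 4 (move_right): buffer="rfrrsfaary" (len 10), cursors c1@1 c2@4 c4@4 c3@9, authorship 1.24....3.
After op 5 (delete): buffer="fsfaay" (len 6), cursors c1@0 c2@1 c4@1 c3@5, authorship ......
After op 6 (insert('h')): buffer="hfhhsfaahy" (len 10), cursors c1@1 c2@4 c4@4 c3@9, authorship 1.24....3.
After op 7 (move_left): buffer="hfhhsfaahy" (len 10), cursors c1@0 c2@3 c4@3 c3@8, authorship 1.24....3.

Answer: 0 3 8 3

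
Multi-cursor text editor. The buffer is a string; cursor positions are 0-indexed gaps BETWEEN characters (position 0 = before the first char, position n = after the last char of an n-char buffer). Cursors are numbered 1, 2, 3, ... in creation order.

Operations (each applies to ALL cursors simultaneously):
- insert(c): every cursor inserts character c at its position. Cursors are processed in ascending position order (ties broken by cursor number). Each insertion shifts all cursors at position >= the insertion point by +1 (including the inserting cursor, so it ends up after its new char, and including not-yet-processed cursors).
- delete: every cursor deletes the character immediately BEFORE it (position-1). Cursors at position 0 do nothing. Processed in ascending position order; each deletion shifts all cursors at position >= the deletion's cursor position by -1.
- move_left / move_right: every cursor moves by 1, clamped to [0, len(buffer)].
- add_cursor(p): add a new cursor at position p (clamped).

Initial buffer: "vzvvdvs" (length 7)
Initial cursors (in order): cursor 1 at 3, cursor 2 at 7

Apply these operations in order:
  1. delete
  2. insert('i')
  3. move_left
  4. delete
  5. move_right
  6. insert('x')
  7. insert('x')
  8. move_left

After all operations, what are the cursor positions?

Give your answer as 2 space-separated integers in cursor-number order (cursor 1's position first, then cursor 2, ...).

Answer: 3 8

Derivation:
After op 1 (delete): buffer="vzvdv" (len 5), cursors c1@2 c2@5, authorship .....
After op 2 (insert('i')): buffer="vzivdvi" (len 7), cursors c1@3 c2@7, authorship ..1...2
After op 3 (move_left): buffer="vzivdvi" (len 7), cursors c1@2 c2@6, authorship ..1...2
After op 4 (delete): buffer="vivdi" (len 5), cursors c1@1 c2@4, authorship .1..2
After op 5 (move_right): buffer="vivdi" (len 5), cursors c1@2 c2@5, authorship .1..2
After op 6 (insert('x')): buffer="vixvdix" (len 7), cursors c1@3 c2@7, authorship .11..22
After op 7 (insert('x')): buffer="vixxvdixx" (len 9), cursors c1@4 c2@9, authorship .111..222
After op 8 (move_left): buffer="vixxvdixx" (len 9), cursors c1@3 c2@8, authorship .111..222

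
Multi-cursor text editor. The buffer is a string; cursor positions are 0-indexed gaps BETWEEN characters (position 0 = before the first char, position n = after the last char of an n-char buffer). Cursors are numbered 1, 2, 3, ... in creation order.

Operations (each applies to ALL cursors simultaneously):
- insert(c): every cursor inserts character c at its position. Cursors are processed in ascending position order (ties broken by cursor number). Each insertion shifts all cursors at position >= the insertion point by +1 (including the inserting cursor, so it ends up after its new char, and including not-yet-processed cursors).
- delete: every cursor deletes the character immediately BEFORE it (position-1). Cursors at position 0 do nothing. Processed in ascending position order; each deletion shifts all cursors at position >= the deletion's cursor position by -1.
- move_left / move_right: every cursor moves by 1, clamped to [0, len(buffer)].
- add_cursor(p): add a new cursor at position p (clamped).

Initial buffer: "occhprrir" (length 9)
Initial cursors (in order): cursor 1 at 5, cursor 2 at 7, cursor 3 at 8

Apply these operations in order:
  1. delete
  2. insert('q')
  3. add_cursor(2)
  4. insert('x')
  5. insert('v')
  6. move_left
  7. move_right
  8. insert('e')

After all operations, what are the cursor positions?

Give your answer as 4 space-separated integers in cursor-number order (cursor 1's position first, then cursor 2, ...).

After op 1 (delete): buffer="occhrr" (len 6), cursors c1@4 c2@5 c3@5, authorship ......
After op 2 (insert('q')): buffer="occhqrqqr" (len 9), cursors c1@5 c2@8 c3@8, authorship ....1.23.
After op 3 (add_cursor(2)): buffer="occhqrqqr" (len 9), cursors c4@2 c1@5 c2@8 c3@8, authorship ....1.23.
After op 4 (insert('x')): buffer="ocxchqxrqqxxr" (len 13), cursors c4@3 c1@7 c2@12 c3@12, authorship ..4..11.2323.
After op 5 (insert('v')): buffer="ocxvchqxvrqqxxvvr" (len 17), cursors c4@4 c1@9 c2@16 c3@16, authorship ..44..111.232323.
After op 6 (move_left): buffer="ocxvchqxvrqqxxvvr" (len 17), cursors c4@3 c1@8 c2@15 c3@15, authorship ..44..111.232323.
After op 7 (move_right): buffer="ocxvchqxvrqqxxvvr" (len 17), cursors c4@4 c1@9 c2@16 c3@16, authorship ..44..111.232323.
After op 8 (insert('e')): buffer="ocxvechqxverqqxxvveer" (len 21), cursors c4@5 c1@11 c2@20 c3@20, authorship ..444..1111.23232323.

Answer: 11 20 20 5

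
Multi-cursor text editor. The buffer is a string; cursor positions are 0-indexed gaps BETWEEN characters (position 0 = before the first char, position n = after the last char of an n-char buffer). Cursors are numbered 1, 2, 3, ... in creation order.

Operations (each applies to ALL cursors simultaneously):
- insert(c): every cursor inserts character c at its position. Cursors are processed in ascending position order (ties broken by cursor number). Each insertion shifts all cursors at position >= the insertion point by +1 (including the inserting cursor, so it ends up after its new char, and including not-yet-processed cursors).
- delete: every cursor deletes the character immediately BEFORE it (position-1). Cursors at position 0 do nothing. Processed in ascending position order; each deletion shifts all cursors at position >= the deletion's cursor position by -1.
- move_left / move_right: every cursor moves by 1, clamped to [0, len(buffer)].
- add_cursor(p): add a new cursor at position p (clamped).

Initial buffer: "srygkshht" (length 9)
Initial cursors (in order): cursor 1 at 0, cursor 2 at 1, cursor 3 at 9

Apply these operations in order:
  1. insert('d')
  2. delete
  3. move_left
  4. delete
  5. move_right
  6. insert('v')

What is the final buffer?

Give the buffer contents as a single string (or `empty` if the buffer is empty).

Answer: svvrygkshtv

Derivation:
After op 1 (insert('d')): buffer="dsdrygkshhtd" (len 12), cursors c1@1 c2@3 c3@12, authorship 1.2........3
After op 2 (delete): buffer="srygkshht" (len 9), cursors c1@0 c2@1 c3@9, authorship .........
After op 3 (move_left): buffer="srygkshht" (len 9), cursors c1@0 c2@0 c3@8, authorship .........
After op 4 (delete): buffer="srygksht" (len 8), cursors c1@0 c2@0 c3@7, authorship ........
After op 5 (move_right): buffer="srygksht" (len 8), cursors c1@1 c2@1 c3@8, authorship ........
After op 6 (insert('v')): buffer="svvrygkshtv" (len 11), cursors c1@3 c2@3 c3@11, authorship .12.......3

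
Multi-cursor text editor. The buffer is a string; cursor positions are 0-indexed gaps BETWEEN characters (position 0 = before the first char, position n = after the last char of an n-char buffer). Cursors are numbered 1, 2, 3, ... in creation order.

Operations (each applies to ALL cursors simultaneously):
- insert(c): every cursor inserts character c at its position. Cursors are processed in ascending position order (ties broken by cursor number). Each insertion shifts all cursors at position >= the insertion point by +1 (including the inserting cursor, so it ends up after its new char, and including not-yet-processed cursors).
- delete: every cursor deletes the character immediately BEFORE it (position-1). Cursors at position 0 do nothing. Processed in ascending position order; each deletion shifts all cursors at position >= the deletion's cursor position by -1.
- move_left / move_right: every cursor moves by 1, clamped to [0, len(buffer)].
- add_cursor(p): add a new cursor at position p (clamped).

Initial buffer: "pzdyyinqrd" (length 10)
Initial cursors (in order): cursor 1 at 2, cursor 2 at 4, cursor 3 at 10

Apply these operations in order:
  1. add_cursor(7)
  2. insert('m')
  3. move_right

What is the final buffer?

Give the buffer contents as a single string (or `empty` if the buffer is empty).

Answer: pzmdymyinmqrdm

Derivation:
After op 1 (add_cursor(7)): buffer="pzdyyinqrd" (len 10), cursors c1@2 c2@4 c4@7 c3@10, authorship ..........
After op 2 (insert('m')): buffer="pzmdymyinmqrdm" (len 14), cursors c1@3 c2@6 c4@10 c3@14, authorship ..1..2...4...3
After op 3 (move_right): buffer="pzmdymyinmqrdm" (len 14), cursors c1@4 c2@7 c4@11 c3@14, authorship ..1..2...4...3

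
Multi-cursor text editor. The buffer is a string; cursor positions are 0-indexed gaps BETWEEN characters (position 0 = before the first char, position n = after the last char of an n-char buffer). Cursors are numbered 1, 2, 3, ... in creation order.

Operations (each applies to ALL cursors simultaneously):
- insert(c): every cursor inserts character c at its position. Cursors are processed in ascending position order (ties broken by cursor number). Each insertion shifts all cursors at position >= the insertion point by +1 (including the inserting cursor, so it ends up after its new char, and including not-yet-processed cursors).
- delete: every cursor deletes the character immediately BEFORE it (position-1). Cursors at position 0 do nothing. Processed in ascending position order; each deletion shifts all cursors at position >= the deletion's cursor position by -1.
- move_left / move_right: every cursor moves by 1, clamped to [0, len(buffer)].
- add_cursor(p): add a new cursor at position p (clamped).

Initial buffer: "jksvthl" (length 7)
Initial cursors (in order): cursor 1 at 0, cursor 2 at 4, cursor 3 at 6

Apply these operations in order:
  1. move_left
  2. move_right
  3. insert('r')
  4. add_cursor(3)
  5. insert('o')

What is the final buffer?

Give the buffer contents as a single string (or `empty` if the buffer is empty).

Answer: jrokosvrothrol

Derivation:
After op 1 (move_left): buffer="jksvthl" (len 7), cursors c1@0 c2@3 c3@5, authorship .......
After op 2 (move_right): buffer="jksvthl" (len 7), cursors c1@1 c2@4 c3@6, authorship .......
After op 3 (insert('r')): buffer="jrksvrthrl" (len 10), cursors c1@2 c2@6 c3@9, authorship .1...2..3.
After op 4 (add_cursor(3)): buffer="jrksvrthrl" (len 10), cursors c1@2 c4@3 c2@6 c3@9, authorship .1...2..3.
After op 5 (insert('o')): buffer="jrokosvrothrol" (len 14), cursors c1@3 c4@5 c2@9 c3@13, authorship .11.4..22..33.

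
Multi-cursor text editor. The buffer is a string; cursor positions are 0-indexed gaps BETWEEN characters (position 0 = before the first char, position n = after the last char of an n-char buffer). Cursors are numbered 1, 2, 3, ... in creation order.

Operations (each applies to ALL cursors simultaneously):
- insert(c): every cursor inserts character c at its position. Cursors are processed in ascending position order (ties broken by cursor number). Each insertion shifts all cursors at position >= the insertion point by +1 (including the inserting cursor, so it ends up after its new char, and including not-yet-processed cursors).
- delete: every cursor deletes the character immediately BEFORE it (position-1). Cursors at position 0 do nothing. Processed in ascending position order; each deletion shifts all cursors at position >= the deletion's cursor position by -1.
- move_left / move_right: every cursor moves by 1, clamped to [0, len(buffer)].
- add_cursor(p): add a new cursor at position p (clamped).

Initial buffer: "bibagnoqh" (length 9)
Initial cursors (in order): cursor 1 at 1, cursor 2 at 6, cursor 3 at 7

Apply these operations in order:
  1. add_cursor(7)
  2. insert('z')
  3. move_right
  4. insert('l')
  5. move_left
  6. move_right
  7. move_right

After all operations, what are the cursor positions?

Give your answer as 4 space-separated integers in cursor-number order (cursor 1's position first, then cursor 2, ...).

Answer: 5 12 17 17

Derivation:
After op 1 (add_cursor(7)): buffer="bibagnoqh" (len 9), cursors c1@1 c2@6 c3@7 c4@7, authorship .........
After op 2 (insert('z')): buffer="bzibagnzozzqh" (len 13), cursors c1@2 c2@8 c3@11 c4@11, authorship .1.....2.34..
After op 3 (move_right): buffer="bzibagnzozzqh" (len 13), cursors c1@3 c2@9 c3@12 c4@12, authorship .1.....2.34..
After op 4 (insert('l')): buffer="bzilbagnzolzzqllh" (len 17), cursors c1@4 c2@11 c3@16 c4@16, authorship .1.1....2.234.34.
After op 5 (move_left): buffer="bzilbagnzolzzqllh" (len 17), cursors c1@3 c2@10 c3@15 c4@15, authorship .1.1....2.234.34.
After op 6 (move_right): buffer="bzilbagnzolzzqllh" (len 17), cursors c1@4 c2@11 c3@16 c4@16, authorship .1.1....2.234.34.
After op 7 (move_right): buffer="bzilbagnzolzzqllh" (len 17), cursors c1@5 c2@12 c3@17 c4@17, authorship .1.1....2.234.34.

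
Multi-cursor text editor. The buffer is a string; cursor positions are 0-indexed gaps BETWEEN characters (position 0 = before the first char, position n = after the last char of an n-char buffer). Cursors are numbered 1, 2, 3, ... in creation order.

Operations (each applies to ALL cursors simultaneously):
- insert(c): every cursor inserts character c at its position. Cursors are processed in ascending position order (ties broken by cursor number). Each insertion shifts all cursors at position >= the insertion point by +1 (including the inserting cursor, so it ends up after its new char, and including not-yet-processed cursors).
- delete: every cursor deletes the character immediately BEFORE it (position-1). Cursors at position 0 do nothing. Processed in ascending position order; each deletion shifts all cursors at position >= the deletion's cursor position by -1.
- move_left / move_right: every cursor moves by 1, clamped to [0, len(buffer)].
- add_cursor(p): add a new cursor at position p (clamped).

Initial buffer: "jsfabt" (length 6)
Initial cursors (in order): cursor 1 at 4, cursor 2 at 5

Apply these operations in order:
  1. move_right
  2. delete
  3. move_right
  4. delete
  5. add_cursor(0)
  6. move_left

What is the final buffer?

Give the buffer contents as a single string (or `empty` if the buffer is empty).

After op 1 (move_right): buffer="jsfabt" (len 6), cursors c1@5 c2@6, authorship ......
After op 2 (delete): buffer="jsfa" (len 4), cursors c1@4 c2@4, authorship ....
After op 3 (move_right): buffer="jsfa" (len 4), cursors c1@4 c2@4, authorship ....
After op 4 (delete): buffer="js" (len 2), cursors c1@2 c2@2, authorship ..
After op 5 (add_cursor(0)): buffer="js" (len 2), cursors c3@0 c1@2 c2@2, authorship ..
After op 6 (move_left): buffer="js" (len 2), cursors c3@0 c1@1 c2@1, authorship ..

Answer: js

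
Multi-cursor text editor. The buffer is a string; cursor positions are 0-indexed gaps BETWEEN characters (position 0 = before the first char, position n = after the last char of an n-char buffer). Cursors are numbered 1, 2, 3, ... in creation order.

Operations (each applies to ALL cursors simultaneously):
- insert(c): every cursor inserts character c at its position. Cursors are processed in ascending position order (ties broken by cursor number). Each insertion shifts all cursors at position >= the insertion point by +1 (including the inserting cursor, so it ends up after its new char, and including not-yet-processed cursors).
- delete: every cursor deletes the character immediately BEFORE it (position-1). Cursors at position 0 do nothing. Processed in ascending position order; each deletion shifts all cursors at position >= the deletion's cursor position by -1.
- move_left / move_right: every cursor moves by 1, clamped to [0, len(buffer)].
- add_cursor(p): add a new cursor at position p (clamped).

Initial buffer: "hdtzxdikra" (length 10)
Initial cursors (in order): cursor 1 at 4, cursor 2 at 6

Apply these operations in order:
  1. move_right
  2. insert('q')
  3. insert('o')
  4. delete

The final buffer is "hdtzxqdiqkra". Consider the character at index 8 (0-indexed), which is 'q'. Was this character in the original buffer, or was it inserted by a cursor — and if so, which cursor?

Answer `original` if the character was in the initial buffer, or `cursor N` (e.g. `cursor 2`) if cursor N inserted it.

After op 1 (move_right): buffer="hdtzxdikra" (len 10), cursors c1@5 c2@7, authorship ..........
After op 2 (insert('q')): buffer="hdtzxqdiqkra" (len 12), cursors c1@6 c2@9, authorship .....1..2...
After op 3 (insert('o')): buffer="hdtzxqodiqokra" (len 14), cursors c1@7 c2@11, authorship .....11..22...
After op 4 (delete): buffer="hdtzxqdiqkra" (len 12), cursors c1@6 c2@9, authorship .....1..2...
Authorship (.=original, N=cursor N): . . . . . 1 . . 2 . . .
Index 8: author = 2

Answer: cursor 2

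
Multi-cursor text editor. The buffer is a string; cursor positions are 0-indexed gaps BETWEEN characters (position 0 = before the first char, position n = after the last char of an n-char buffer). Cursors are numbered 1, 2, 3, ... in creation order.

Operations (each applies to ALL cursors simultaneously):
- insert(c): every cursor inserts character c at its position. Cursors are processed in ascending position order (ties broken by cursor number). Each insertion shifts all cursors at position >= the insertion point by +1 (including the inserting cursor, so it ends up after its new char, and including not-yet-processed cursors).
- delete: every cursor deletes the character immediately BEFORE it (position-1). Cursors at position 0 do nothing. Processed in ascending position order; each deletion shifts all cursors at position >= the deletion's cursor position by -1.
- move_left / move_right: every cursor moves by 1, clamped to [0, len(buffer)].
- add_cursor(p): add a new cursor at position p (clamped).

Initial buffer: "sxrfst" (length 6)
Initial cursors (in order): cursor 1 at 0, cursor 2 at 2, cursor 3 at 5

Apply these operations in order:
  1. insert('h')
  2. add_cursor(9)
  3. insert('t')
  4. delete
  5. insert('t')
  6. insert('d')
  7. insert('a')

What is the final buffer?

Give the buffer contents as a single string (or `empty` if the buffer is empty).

After op 1 (insert('h')): buffer="hsxhrfsht" (len 9), cursors c1@1 c2@4 c3@8, authorship 1..2...3.
After op 2 (add_cursor(9)): buffer="hsxhrfsht" (len 9), cursors c1@1 c2@4 c3@8 c4@9, authorship 1..2...3.
After op 3 (insert('t')): buffer="htsxhtrfshttt" (len 13), cursors c1@2 c2@6 c3@11 c4@13, authorship 11..22...33.4
After op 4 (delete): buffer="hsxhrfsht" (len 9), cursors c1@1 c2@4 c3@8 c4@9, authorship 1..2...3.
After op 5 (insert('t')): buffer="htsxhtrfshttt" (len 13), cursors c1@2 c2@6 c3@11 c4@13, authorship 11..22...33.4
After op 6 (insert('d')): buffer="htdsxhtdrfshtdttd" (len 17), cursors c1@3 c2@8 c3@14 c4@17, authorship 111..222...333.44
After op 7 (insert('a')): buffer="htdasxhtdarfshtdattda" (len 21), cursors c1@4 c2@10 c3@17 c4@21, authorship 1111..2222...3333.444

Answer: htdasxhtdarfshtdattda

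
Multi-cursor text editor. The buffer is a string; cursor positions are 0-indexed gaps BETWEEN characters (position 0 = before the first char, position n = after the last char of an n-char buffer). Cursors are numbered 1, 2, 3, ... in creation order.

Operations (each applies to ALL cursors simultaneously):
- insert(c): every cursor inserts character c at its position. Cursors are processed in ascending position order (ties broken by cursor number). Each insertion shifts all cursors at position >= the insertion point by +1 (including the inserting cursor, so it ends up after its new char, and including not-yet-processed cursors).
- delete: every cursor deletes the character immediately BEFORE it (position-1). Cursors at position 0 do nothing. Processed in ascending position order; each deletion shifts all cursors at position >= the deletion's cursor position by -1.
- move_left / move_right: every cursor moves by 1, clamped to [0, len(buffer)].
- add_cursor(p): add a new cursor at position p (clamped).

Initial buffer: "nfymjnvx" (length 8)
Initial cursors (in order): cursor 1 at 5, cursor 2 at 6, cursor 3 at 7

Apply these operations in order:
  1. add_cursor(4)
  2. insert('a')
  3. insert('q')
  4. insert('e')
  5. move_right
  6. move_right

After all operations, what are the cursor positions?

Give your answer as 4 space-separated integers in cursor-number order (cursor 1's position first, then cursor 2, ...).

After op 1 (add_cursor(4)): buffer="nfymjnvx" (len 8), cursors c4@4 c1@5 c2@6 c3@7, authorship ........
After op 2 (insert('a')): buffer="nfymajanavax" (len 12), cursors c4@5 c1@7 c2@9 c3@11, authorship ....4.1.2.3.
After op 3 (insert('q')): buffer="nfymaqjaqnaqvaqx" (len 16), cursors c4@6 c1@9 c2@12 c3@15, authorship ....44.11.22.33.
After op 4 (insert('e')): buffer="nfymaqejaqenaqevaqex" (len 20), cursors c4@7 c1@11 c2@15 c3@19, authorship ....444.111.222.333.
After op 5 (move_right): buffer="nfymaqejaqenaqevaqex" (len 20), cursors c4@8 c1@12 c2@16 c3@20, authorship ....444.111.222.333.
After op 6 (move_right): buffer="nfymaqejaqenaqevaqex" (len 20), cursors c4@9 c1@13 c2@17 c3@20, authorship ....444.111.222.333.

Answer: 13 17 20 9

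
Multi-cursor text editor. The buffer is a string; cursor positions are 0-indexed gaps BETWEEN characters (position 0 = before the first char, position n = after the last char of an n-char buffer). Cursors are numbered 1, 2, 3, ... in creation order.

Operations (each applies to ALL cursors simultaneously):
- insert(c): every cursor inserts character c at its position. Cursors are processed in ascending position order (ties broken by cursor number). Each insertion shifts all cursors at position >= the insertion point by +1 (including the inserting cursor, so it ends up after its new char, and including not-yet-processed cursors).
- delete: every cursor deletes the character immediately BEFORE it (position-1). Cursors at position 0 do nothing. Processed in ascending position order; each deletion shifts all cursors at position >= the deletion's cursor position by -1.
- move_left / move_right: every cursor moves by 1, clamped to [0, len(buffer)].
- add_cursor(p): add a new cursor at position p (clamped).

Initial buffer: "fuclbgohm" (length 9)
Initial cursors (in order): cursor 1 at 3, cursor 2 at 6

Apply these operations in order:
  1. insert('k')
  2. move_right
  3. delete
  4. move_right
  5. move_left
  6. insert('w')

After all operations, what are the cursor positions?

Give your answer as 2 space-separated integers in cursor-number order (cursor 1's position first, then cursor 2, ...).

Answer: 5 9

Derivation:
After op 1 (insert('k')): buffer="fucklbgkohm" (len 11), cursors c1@4 c2@8, authorship ...1...2...
After op 2 (move_right): buffer="fucklbgkohm" (len 11), cursors c1@5 c2@9, authorship ...1...2...
After op 3 (delete): buffer="fuckbgkhm" (len 9), cursors c1@4 c2@7, authorship ...1..2..
After op 4 (move_right): buffer="fuckbgkhm" (len 9), cursors c1@5 c2@8, authorship ...1..2..
After op 5 (move_left): buffer="fuckbgkhm" (len 9), cursors c1@4 c2@7, authorship ...1..2..
After op 6 (insert('w')): buffer="fuckwbgkwhm" (len 11), cursors c1@5 c2@9, authorship ...11..22..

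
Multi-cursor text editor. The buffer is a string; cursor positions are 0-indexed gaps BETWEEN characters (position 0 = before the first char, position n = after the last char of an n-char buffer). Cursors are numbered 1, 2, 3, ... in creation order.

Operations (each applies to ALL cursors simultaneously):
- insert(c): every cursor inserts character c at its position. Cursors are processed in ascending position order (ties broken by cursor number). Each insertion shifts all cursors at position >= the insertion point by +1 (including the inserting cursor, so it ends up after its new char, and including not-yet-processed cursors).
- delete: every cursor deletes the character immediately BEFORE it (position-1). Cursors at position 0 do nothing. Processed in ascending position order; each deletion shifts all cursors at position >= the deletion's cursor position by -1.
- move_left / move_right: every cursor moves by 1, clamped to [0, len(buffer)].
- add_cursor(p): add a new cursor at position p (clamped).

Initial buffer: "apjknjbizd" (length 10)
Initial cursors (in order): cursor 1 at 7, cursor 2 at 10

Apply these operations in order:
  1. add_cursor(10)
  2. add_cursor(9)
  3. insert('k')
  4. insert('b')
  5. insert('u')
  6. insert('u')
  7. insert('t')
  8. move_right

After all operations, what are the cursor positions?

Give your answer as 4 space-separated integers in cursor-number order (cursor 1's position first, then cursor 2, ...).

After op 1 (add_cursor(10)): buffer="apjknjbizd" (len 10), cursors c1@7 c2@10 c3@10, authorship ..........
After op 2 (add_cursor(9)): buffer="apjknjbizd" (len 10), cursors c1@7 c4@9 c2@10 c3@10, authorship ..........
After op 3 (insert('k')): buffer="apjknjbkizkdkk" (len 14), cursors c1@8 c4@11 c2@14 c3@14, authorship .......1..4.23
After op 4 (insert('b')): buffer="apjknjbkbizkbdkkbb" (len 18), cursors c1@9 c4@13 c2@18 c3@18, authorship .......11..44.2323
After op 5 (insert('u')): buffer="apjknjbkbuizkbudkkbbuu" (len 22), cursors c1@10 c4@15 c2@22 c3@22, authorship .......111..444.232323
After op 6 (insert('u')): buffer="apjknjbkbuuizkbuudkkbbuuuu" (len 26), cursors c1@11 c4@17 c2@26 c3@26, authorship .......1111..4444.23232323
After op 7 (insert('t')): buffer="apjknjbkbuutizkbuutdkkbbuuuutt" (len 30), cursors c1@12 c4@19 c2@30 c3@30, authorship .......11111..44444.2323232323
After op 8 (move_right): buffer="apjknjbkbuutizkbuutdkkbbuuuutt" (len 30), cursors c1@13 c4@20 c2@30 c3@30, authorship .......11111..44444.2323232323

Answer: 13 30 30 20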